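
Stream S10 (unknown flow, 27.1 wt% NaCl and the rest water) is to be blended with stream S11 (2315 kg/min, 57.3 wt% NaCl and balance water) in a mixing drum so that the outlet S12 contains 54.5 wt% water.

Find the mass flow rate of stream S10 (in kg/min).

Let S10 be the unknown flow. Total out = 2315 + S10.
water balance: 988.5 + 0.729·S10 = 0.545·(2315 + S10)
(0.729 − 0.545)·S10 = 0.545×2315 − 988.5 = 273.17
S10 = 273.17 / 0.184 = 1484.6 kg/min

1485 kg/min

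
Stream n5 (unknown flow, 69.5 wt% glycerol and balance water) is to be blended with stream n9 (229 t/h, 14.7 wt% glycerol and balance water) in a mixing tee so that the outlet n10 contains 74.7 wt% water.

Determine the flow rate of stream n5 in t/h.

Let n5 be the unknown flow. Total out = 229 + n5.
water balance: 195.34 + 0.305·n5 = 0.747·(229 + n5)
(0.305 − 0.747)·n5 = 0.747×229 − 195.34 = -24.274
n5 = -24.274 / -0.442 = 54.919 t/h

54.92 t/h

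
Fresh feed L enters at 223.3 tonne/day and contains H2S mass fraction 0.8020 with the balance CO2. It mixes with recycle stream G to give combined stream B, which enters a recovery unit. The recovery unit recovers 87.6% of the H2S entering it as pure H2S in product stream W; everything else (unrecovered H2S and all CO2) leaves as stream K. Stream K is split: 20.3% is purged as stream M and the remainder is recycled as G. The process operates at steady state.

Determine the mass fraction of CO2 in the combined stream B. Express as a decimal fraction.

0.5229

CO2 enters only via L and leaves only via the purge: 223.3×0.198 = 0.203×(CO2 in K), and the recovery unit passes all CO2, so CO2 in B = CO2 in K = 217.8 tonne/day.
H2S in B: m_A = 223.3×0.802 + (1−0.203)·(1−0.876)·m_A, so m_A = 179.09/0.9012 = 198.73 tonne/day.
B = 198.73 + 217.8 = 416.53 tonne/day.
CO2 fraction in B = 217.8/416.53 = 0.5229.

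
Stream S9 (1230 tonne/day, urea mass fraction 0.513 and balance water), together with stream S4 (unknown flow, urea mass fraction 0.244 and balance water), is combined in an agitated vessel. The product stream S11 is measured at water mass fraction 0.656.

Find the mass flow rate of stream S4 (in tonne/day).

2079 tonne/day

Let S4 be the unknown flow. Total out = 1230 + S4.
water balance: 599.01 + 0.756·S4 = 0.656·(1230 + S4)
(0.756 − 0.656)·S4 = 0.656×1230 − 599.01 = 207.87
S4 = 207.87 / 0.100 = 2078.7 tonne/day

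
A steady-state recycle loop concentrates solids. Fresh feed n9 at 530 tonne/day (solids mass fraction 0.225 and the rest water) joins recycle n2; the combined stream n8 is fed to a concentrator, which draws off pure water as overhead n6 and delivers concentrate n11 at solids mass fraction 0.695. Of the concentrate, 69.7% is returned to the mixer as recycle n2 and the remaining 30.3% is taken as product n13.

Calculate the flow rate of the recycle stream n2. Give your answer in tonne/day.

394.7 tonne/day

Overall solids balance (none leaves overhead): solids in fresh feed = solids in product, i.e. 530×0.225 = (1−0.697)·n11·0.695.
n11 = 119.25/(0.695×0.303) = 566.28 tonne/day.
Recycle n2 = 0.697×566.28 = 394.7 tonne/day.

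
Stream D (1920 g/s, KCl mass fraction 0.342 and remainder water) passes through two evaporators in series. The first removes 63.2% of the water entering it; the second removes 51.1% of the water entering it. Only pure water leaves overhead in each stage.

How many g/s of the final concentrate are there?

water in feed = 1920×0.658 = 1263.4 g/s.
After stage 1: water left = (1−0.632)×1263.4 = 464.92; stream total = 1121.6 g/s.
After stage 2: water left = (1−0.511)×464.92 = 227.34; final concentrate = 883.98 g/s.

884 g/s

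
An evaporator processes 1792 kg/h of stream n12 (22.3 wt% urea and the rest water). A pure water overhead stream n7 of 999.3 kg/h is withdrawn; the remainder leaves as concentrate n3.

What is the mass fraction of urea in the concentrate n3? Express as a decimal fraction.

urea is not removed: 1792×0.223 = 399.62 kg/h of urea enters n3.
Concentrate = 1792 − 999.3 = 792.7 kg/h.
Mass fraction = 399.62/792.7 = 0.504.

0.504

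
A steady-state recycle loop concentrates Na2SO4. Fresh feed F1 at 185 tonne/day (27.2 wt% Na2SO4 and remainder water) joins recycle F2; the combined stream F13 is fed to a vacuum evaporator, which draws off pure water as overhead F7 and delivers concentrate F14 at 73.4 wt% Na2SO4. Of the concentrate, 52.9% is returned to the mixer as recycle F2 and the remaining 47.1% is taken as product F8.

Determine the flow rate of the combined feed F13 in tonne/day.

262 tonne/day

Overall Na2SO4 balance (none leaves overhead): Na2SO4 in fresh feed = Na2SO4 in product, i.e. 185×0.272 = (1−0.529)·F14·0.734.
F14 = 50.32/(0.734×0.471) = 145.55 tonne/day.
Recycle F2 = 0.529×145.55 = 76.998 tonne/day.
Combined feed F13 = 185 + 76.998 = 262 tonne/day.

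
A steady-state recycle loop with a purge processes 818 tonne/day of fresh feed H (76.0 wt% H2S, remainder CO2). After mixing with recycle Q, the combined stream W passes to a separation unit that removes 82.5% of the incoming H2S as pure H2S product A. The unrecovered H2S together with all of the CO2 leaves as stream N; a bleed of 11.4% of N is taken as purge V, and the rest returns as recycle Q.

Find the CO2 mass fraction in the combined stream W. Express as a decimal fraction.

CO2 enters only via H and leaves only via the purge: 818×0.240 = 0.114×(CO2 in N), and the separation unit passes all CO2, so CO2 in W = CO2 in N = 1722.1 tonne/day.
H2S in W: m_A = 818×0.760 + (1−0.114)·(1−0.825)·m_A, so m_A = 621.68/0.8449 = 735.76 tonne/day.
W = 735.76 + 1722.1 = 2457.9 tonne/day.
CO2 fraction in W = 1722.1/2457.9 = 0.701.

0.701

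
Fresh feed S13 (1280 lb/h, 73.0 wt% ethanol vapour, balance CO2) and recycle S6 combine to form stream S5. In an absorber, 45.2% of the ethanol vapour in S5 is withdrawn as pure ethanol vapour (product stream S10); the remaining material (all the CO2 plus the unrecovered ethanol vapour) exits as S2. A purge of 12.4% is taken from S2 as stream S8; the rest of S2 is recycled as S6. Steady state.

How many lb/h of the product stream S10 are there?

812.3 lb/h

ethanol vapour in S5: m_A = 1280×0.730 + (1−0.124)·(1−0.452)·m_A, so m_A = 934.4/0.5200 = 1797.1 lb/h.
Product S10 = 0.452×1797.1 = 812.28 lb/h.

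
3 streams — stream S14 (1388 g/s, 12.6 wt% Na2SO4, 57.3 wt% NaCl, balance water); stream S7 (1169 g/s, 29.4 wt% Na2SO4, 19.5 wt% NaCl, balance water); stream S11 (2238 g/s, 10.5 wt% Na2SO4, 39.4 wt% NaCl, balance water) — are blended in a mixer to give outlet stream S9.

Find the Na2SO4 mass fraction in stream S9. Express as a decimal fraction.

Total flow out = 1388 + 1169 + 2238 = 4795 g/s.
Na2SO4 in = 1388×0.126 + 1169×0.294 + 2238×0.105 = 753.56 g/s.
Na2SO4 mass fraction in S9 = 753.56/4795 = 0.157.

0.157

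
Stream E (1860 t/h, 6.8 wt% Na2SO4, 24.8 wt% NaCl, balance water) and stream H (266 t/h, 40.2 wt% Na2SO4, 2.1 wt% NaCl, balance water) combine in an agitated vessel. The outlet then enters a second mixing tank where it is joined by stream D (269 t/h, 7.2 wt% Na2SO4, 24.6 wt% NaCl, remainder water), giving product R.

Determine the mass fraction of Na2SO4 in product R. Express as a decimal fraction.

0.106

Overall, product flow = 2395 t/h.
Na2SO4 in = 1860×0.068 + 266×0.402 + 269×0.072 = 252.78 t/h.
Na2SO4 fraction in R = 0.106.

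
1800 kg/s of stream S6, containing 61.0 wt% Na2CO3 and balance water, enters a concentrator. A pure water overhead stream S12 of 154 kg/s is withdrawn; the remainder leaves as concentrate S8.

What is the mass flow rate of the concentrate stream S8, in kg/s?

1646 kg/s

Concentrate = 1800 − 154 = 1646 kg/s.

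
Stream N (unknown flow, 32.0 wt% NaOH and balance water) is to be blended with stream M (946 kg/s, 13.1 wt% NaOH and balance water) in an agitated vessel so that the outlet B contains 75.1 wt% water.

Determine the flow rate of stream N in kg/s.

Let N be the unknown flow. Total out = 946 + N.
water balance: 822.07 + 0.680·N = 0.751·(946 + N)
(0.680 − 0.751)·N = 0.751×946 − 822.07 = -111.63
N = -111.63 / -0.071 = 1572.2 kg/s

1572 kg/s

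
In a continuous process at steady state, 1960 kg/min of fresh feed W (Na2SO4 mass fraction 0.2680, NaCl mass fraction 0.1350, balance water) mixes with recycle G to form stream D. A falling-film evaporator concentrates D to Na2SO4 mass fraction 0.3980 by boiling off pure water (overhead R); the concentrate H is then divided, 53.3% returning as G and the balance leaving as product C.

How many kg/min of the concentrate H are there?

2826 kg/min

Overall Na2SO4 balance (none leaves overhead): Na2SO4 in fresh feed = Na2SO4 in product, i.e. 1960×0.268 = (1−0.533)·H·0.398.
H = 525.28/(0.398×0.467) = 2826.1 kg/min.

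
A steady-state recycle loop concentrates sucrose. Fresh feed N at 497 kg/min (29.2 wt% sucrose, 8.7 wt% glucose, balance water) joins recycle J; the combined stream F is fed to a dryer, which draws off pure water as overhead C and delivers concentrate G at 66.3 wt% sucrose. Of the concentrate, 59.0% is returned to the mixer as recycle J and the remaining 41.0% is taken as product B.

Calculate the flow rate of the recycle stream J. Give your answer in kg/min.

Overall sucrose balance (none leaves overhead): sucrose in fresh feed = sucrose in product, i.e. 497×0.292 = (1−0.590)·G·0.663.
G = 145.12/(0.663×0.410) = 533.88 kg/min.
Recycle J = 0.590×533.88 = 314.99 kg/min.

315 kg/min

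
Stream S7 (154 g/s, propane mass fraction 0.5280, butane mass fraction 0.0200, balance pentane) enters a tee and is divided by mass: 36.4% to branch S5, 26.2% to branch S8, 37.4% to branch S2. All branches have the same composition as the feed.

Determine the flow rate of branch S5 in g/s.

56.06 g/s

Branch S5 flow = 0.364×154 = 56.056 g/s.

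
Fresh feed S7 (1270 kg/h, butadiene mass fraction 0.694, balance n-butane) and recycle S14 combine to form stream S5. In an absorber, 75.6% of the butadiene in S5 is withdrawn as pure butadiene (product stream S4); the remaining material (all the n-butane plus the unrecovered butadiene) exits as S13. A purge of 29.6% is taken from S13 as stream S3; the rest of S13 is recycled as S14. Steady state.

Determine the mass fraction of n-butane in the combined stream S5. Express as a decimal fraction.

0.552

n-butane enters only via S7 and leaves only via the purge: 1270×0.306 = 0.296×(n-butane in S13), and the absorber passes all n-butane, so n-butane in S5 = n-butane in S13 = 1312.9 kg/h.
butadiene in S5: m_A = 1270×0.694 + (1−0.296)·(1−0.756)·m_A, so m_A = 881.38/0.8282 = 1064.2 kg/h.
S5 = 1064.2 + 1312.9 = 2377.1 kg/h.
n-butane fraction in S5 = 1312.9/2377.1 = 0.552.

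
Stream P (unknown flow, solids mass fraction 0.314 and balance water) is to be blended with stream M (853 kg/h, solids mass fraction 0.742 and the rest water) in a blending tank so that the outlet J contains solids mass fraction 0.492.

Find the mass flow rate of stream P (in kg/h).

1198 kg/h

Let P be the unknown flow. Total out = 853 + P.
solids balance: 632.93 + 0.314·P = 0.492·(853 + P)
(0.314 − 0.492)·P = 0.492×853 − 632.93 = -213.25
P = -213.25 / -0.178 = 1198 kg/h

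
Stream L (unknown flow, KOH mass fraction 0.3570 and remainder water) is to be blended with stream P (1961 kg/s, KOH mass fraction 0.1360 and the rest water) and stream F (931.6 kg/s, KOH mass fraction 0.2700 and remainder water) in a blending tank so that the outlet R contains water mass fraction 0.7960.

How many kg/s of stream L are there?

469.7 kg/s

Let L be the unknown flow. Total out = 2892.6 + L.
water balance: 2374.4 + 0.643·L = 0.796·(2892.6 + L)
(0.643 − 0.796)·L = 0.796×2892.6 − 2374.4 = -71.862
L = -71.862 / -0.153 = 469.69 kg/s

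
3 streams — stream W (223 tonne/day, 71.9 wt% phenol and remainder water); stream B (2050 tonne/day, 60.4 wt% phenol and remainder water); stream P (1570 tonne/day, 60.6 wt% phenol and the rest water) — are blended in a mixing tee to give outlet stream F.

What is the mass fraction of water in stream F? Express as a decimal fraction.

Total flow out = 223 + 2050 + 1570 = 3843 tonne/day.
water in = 223×0.281 + 2050×0.396 + 1570×0.394 = 1493 tonne/day.
water mass fraction in F = 1493/3843 = 0.389.

0.389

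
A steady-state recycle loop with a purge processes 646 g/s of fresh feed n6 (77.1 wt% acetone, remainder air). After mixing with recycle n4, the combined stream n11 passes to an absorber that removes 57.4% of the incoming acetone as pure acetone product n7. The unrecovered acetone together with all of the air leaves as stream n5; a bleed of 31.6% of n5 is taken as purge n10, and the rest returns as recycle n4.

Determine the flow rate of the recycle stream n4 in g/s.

air enters only via n6 and leaves only via the purge: 646×0.229 = 0.316×(air in n5), and the absorber passes all air, so air in n11 = air in n5 = 468.15 g/s.
acetone in n11: m_A = 646×0.771 + (1−0.316)·(1−0.574)·m_A, so m_A = 498.07/0.7086 = 702.87 g/s.
n5 = (1−0.574)×702.87 + 468.15 = 767.57 g/s.
Recycle n4 = (1−0.316)×767.57 = 525.02 g/s.

525 g/s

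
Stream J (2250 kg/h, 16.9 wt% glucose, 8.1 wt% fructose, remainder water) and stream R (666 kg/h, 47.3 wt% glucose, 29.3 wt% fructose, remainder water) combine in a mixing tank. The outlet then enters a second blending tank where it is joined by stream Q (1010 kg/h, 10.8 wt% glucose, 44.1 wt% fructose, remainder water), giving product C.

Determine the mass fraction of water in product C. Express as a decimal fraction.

Overall, product flow = 3926 kg/h.
water in = 2250×0.750 + 666×0.234 + 1010×0.451 = 2298.9 kg/h.
water fraction in C = 0.586.

0.586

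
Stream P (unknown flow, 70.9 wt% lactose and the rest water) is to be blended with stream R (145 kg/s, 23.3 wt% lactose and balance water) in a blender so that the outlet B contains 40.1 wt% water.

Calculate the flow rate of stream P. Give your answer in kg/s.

Let P be the unknown flow. Total out = 145 + P.
water balance: 111.22 + 0.291·P = 0.401·(145 + P)
(0.291 − 0.401)·P = 0.401×145 − 111.22 = -53.07
P = -53.07 / -0.110 = 482.45 kg/s

482.5 kg/s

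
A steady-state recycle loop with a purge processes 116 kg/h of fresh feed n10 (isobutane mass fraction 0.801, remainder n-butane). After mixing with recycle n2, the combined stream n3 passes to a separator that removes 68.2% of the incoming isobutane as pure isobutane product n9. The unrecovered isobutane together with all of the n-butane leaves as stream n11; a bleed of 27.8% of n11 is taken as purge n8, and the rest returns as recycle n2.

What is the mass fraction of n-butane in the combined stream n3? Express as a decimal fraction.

0.408

n-butane enters only via n10 and leaves only via the purge: 116×0.199 = 0.278×(n-butane in n11), and the separator passes all n-butane, so n-butane in n3 = n-butane in n11 = 83.036 kg/h.
isobutane in n3: m_A = 116×0.801 + (1−0.278)·(1−0.682)·m_A, so m_A = 92.916/0.7704 = 120.61 kg/h.
n3 = 120.61 + 83.036 = 203.64 kg/h.
n-butane fraction in n3 = 83.036/203.64 = 0.408.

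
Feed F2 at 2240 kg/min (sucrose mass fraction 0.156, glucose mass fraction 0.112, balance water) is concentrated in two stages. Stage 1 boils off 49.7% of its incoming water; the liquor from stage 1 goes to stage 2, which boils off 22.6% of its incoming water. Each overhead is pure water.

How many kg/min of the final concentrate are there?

1239 kg/min

water in feed = 2240×0.732 = 1639.7 kg/min.
After stage 1: water left = (1−0.497)×1639.7 = 824.76; stream total = 1425.1 kg/min.
After stage 2: water left = (1−0.226)×824.76 = 638.36; final concentrate = 1238.7 kg/min.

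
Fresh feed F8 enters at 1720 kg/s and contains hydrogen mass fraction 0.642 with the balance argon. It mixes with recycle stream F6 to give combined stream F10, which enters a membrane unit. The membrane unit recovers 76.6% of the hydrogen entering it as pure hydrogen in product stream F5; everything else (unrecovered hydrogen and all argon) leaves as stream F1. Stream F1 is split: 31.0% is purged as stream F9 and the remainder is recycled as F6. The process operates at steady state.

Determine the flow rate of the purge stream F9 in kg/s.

711.3 kg/s

argon enters only via F8 and leaves only via the purge: 1720×0.358 = 0.310×(argon in F1), and the membrane unit passes all argon, so argon in F10 = argon in F1 = 1986.3 kg/s.
hydrogen in F10: m_A = 1720×0.642 + (1−0.310)·(1−0.766)·m_A, so m_A = 1104.2/0.8385 = 1316.9 kg/s.
F1 = (1−0.766)×1316.9 + 1986.3 = 2294.5 kg/s.
Purge F9 = 0.310×2294.5 = 711.29 kg/s.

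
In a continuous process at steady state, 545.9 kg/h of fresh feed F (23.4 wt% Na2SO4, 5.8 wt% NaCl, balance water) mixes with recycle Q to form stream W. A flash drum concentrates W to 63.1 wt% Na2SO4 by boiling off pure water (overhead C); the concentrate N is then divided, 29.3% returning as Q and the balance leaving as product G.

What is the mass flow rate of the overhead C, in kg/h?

343.5 kg/h

Overall Na2SO4 balance (none leaves overhead): Na2SO4 in fresh feed = Na2SO4 in product, i.e. 545.9×0.234 = (1−0.293)·N·0.631.
N = 127.74/(0.631×0.707) = 286.34 kg/h.
Recycle Q = 0.293×286.34 = 83.897 kg/h.
Combined feed W = 545.9 + 83.897 = 629.8 kg/h.
Overhead C = W − N = 629.8 − 286.34 = 343.46 kg/h.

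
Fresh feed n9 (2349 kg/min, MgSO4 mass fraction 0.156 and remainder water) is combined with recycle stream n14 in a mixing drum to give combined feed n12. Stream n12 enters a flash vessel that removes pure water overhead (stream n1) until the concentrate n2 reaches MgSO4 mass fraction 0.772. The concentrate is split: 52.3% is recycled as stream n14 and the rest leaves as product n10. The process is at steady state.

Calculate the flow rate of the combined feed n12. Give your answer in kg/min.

Overall MgSO4 balance (none leaves overhead): MgSO4 in fresh feed = MgSO4 in product, i.e. 2349×0.156 = (1−0.523)·n2·0.772.
n2 = 366.44/(0.772×0.477) = 995.11 kg/min.
Recycle n14 = 0.523×995.11 = 520.44 kg/min.
Combined feed n12 = 2349 + 520.44 = 2869.4 kg/min.

2869 kg/min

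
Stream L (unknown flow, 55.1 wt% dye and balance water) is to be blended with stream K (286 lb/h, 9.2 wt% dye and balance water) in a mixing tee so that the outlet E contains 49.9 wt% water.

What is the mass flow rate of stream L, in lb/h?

Let L be the unknown flow. Total out = 286 + L.
water balance: 259.69 + 0.449·L = 0.499·(286 + L)
(0.449 − 0.499)·L = 0.499×286 − 259.69 = -116.97
L = -116.97 / -0.050 = 2339.5 lb/h

2339 lb/h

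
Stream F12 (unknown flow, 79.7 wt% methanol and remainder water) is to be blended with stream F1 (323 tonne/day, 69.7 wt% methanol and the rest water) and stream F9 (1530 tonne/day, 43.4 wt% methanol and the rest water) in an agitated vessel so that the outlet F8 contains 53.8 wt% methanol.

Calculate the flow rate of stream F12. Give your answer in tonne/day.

Let F12 be the unknown flow. Total out = 1853 + F12.
methanol balance: 889.15 + 0.797·F12 = 0.538·(1853 + F12)
(0.797 − 0.538)·F12 = 0.538×1853 − 889.15 = 107.76
F12 = 107.76 / 0.259 = 416.07 tonne/day

416.1 tonne/day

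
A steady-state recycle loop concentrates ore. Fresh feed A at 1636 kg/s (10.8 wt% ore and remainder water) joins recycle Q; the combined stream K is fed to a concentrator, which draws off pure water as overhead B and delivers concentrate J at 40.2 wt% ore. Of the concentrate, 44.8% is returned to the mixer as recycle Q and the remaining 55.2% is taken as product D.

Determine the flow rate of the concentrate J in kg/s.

Overall ore balance (none leaves overhead): ore in fresh feed = ore in product, i.e. 1636×0.108 = (1−0.448)·J·0.402.
J = 176.69/(0.402×0.552) = 796.24 kg/s.

796.2 kg/s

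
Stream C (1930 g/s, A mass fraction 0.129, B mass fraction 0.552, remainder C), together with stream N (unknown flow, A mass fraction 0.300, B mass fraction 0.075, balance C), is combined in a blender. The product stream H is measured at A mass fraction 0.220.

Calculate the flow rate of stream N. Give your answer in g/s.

Let N be the unknown flow. Total out = 1930 + N.
A balance: 248.97 + 0.300·N = 0.220·(1930 + N)
(0.300 − 0.220)·N = 0.220×1930 − 248.97 = 175.63
N = 175.63 / 0.080 = 2195.4 g/s

2195 g/s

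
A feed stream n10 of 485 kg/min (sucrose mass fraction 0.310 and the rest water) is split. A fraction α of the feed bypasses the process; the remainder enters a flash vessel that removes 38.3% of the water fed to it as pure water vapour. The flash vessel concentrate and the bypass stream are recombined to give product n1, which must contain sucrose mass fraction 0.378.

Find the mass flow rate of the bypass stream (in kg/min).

All 485×0.310 = 150.35 kg/min of sucrose reaches n1, so n1 = 150.35/0.378 = 397.75 kg/min and vapour = 87.249 kg/min.
The evaporator receives (1−α)·485 of feed at 0.690 water and removes 0.383 of that water:
0.383×0.690×(1−α)×485 = 87.249
(1−α) = 87.249/128.17 = 0.6807;  α = 0.3193.
Bypass flow = 0.3193×485 = 154.85 kg/min.

154.9 kg/min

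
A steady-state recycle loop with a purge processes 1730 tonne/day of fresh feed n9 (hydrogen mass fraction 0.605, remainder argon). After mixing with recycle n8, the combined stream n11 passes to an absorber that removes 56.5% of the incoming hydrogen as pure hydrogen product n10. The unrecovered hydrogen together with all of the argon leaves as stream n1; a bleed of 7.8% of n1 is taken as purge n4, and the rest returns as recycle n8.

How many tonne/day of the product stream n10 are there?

987.4 tonne/day

hydrogen in n11: m_A = 1730×0.605 + (1−0.078)·(1−0.565)·m_A, so m_A = 1046.6/0.5989 = 1747.5 tonne/day.
Product n10 = 0.565×1747.5 = 987.36 tonne/day.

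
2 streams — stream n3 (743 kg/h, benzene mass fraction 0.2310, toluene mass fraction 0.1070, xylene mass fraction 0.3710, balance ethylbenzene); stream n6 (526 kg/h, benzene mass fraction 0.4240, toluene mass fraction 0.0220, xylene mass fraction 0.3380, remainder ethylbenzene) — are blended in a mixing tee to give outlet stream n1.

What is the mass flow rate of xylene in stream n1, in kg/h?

xylene out = xylene in = 743×0.371 + 526×0.338 = 453.44 kg/h.

453.4 kg/h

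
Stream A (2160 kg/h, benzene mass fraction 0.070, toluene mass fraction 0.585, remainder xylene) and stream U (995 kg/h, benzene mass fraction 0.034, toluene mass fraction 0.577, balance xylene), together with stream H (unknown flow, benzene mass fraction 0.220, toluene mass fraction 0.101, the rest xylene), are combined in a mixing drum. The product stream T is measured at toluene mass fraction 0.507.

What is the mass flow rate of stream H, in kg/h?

586.5 kg/h

Let H be the unknown flow. Total out = 3155 + H.
toluene balance: 1837.7 + 0.101·H = 0.507·(3155 + H)
(0.101 − 0.507)·H = 0.507×3155 − 1837.7 = -238.13
H = -238.13 / -0.406 = 586.53 kg/h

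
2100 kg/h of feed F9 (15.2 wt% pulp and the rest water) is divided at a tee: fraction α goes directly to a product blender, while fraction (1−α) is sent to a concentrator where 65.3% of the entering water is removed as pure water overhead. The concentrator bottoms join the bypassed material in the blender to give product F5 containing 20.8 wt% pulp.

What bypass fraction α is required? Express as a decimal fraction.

All 2100×0.152 = 319.2 kg/h of pulp reaches F5, so F5 = 319.2/0.208 = 1534.6 kg/h and vapour = 565.38 kg/h.
The evaporator receives (1−α)·2100 of feed at 0.848 water and removes 0.653 of that water:
0.653×0.848×(1−α)×2100 = 565.38
(1−α) = 565.38/1162.9 = 0.4862;  α = 0.5138.

0.514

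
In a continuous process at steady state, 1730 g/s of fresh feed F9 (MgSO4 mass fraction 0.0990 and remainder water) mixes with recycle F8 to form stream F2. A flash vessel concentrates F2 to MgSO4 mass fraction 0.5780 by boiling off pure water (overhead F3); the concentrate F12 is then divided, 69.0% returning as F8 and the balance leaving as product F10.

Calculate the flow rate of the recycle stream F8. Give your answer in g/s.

Overall MgSO4 balance (none leaves overhead): MgSO4 in fresh feed = MgSO4 in product, i.e. 1730×0.099 = (1−0.690)·F12·0.578.
F12 = 171.27/(0.578×0.310) = 955.85 g/s.
Recycle F8 = 0.690×955.85 = 659.54 g/s.

659.5 g/s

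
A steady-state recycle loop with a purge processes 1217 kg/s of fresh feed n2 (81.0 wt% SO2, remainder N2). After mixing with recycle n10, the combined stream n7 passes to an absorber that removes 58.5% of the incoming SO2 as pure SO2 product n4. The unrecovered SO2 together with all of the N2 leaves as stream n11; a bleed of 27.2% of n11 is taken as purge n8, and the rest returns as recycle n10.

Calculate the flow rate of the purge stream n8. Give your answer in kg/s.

N2 enters only via n2 and leaves only via the purge: 1217×0.190 = 0.272×(N2 in n11), and the absorber passes all N2, so N2 in n7 = N2 in n11 = 850.11 kg/s.
SO2 in n7: m_A = 1217×0.810 + (1−0.272)·(1−0.585)·m_A, so m_A = 985.77/0.6979 = 1412.5 kg/s.
n11 = (1−0.585)×1412.5 + 850.11 = 1436.3 kg/s.
Purge n8 = 0.272×1436.3 = 390.68 kg/s.

390.7 kg/s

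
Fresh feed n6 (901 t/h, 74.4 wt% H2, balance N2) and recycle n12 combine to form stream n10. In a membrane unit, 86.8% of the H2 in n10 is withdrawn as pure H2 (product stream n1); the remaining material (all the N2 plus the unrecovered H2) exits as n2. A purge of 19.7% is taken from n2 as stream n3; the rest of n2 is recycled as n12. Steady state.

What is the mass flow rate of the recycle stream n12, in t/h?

N2 enters only via n6 and leaves only via the purge: 901×0.256 = 0.197×(N2 in n2), and the membrane unit passes all N2, so N2 in n10 = N2 in n2 = 1170.8 t/h.
H2 in n10: m_A = 901×0.744 + (1−0.197)·(1−0.868)·m_A, so m_A = 670.34/0.8940 = 749.82 t/h.
n2 = (1−0.868)×749.82 + 1170.8 = 1269.8 t/h.
Recycle n12 = (1−0.197)×1269.8 = 1019.7 t/h.

1020 t/h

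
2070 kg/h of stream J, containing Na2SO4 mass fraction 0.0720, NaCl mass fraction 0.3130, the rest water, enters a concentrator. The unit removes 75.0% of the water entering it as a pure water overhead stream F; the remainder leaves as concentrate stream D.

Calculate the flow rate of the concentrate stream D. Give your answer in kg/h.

water entering = 2070×0.615 = 1273 kg/h; overhead removed = 0.750×1273 = 954.79 kg/h.
Concentrate = 2070 − 954.79 = 1115.2 kg/h.

1115 kg/h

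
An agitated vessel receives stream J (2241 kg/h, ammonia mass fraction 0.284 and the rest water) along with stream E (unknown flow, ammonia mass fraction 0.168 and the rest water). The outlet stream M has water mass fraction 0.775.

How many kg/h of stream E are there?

Let E be the unknown flow. Total out = 2241 + E.
water balance: 1604.6 + 0.832·E = 0.775·(2241 + E)
(0.832 − 0.775)·E = 0.775×2241 − 1604.6 = 132.22
E = 132.22 / 0.057 = 2319.6 kg/h

2320 kg/h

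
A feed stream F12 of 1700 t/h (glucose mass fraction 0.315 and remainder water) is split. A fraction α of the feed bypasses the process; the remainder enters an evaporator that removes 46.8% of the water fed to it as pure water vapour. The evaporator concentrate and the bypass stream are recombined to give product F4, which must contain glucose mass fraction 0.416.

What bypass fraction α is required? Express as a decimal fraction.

0.243

All 1700×0.315 = 535.5 t/h of glucose reaches F4, so F4 = 535.5/0.416 = 1287.3 t/h and vapour = 412.74 t/h.
The evaporator receives (1−α)·1700 of feed at 0.685 water and removes 0.468 of that water:
0.468×0.685×(1−α)×1700 = 412.74
(1−α) = 412.74/544.99 = 0.7573;  α = 0.2427.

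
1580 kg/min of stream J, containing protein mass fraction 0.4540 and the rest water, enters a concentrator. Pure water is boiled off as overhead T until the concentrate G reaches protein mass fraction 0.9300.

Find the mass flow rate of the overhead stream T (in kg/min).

protein is conserved: 1580×0.454 = 717.32 kg/min all reports to the concentrate.
Concentrate = 717.32/(target fraction) = 771.31 kg/min.
Overhead = 1580 − 771.31 = 808.69 kg/min.

808.7 kg/min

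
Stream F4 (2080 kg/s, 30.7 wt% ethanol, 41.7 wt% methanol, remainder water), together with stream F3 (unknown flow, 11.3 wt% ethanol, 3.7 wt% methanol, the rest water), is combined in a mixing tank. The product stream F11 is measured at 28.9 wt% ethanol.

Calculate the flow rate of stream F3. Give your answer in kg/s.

Let F3 be the unknown flow. Total out = 2080 + F3.
ethanol balance: 638.56 + 0.113·F3 = 0.289·(2080 + F3)
(0.113 − 0.289)·F3 = 0.289×2080 − 638.56 = -37.44
F3 = -37.44 / -0.176 = 212.73 kg/s

212.7 kg/s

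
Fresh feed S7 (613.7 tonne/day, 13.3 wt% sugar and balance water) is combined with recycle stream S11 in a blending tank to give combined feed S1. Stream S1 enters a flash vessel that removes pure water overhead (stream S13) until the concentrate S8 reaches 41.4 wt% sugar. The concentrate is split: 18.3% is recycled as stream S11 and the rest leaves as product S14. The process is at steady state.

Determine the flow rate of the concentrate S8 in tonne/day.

Overall sugar balance (none leaves overhead): sugar in fresh feed = sugar in product, i.e. 613.7×0.133 = (1−0.183)·S8·0.414.
S8 = 81.622/(0.414×0.817) = 241.32 tonne/day.

241.3 tonne/day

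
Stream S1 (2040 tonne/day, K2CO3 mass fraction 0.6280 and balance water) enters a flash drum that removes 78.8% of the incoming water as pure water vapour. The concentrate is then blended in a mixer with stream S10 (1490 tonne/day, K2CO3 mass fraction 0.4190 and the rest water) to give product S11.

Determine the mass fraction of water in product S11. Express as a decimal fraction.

0.3501

Vapour removed = 0.788×0.372×2040 = 598 tonne/day; concentrate = 1442 tonne/day.
water reaching the mixer = 160.88 (from concentrate) + 1490×0.581 = 1026.6 tonne/day.
Product flow = 1442 + 1490 = 2932 tonne/day; water fraction = 0.3501.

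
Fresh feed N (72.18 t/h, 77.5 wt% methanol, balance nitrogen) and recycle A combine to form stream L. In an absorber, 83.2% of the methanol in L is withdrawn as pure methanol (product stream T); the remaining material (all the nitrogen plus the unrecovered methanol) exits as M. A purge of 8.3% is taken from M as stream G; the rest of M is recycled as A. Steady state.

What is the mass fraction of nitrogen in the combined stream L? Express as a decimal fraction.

0.747

nitrogen enters only via N and leaves only via the purge: 72.18×0.225 = 0.083×(nitrogen in M), and the absorber passes all nitrogen, so nitrogen in L = nitrogen in M = 195.67 t/h.
methanol in L: m_A = 72.18×0.775 + (1−0.083)·(1−0.832)·m_A, so m_A = 55.94/0.8459 = 66.127 t/h.
L = 66.127 + 195.67 = 261.8 t/h.
nitrogen fraction in L = 195.67/261.8 = 0.747.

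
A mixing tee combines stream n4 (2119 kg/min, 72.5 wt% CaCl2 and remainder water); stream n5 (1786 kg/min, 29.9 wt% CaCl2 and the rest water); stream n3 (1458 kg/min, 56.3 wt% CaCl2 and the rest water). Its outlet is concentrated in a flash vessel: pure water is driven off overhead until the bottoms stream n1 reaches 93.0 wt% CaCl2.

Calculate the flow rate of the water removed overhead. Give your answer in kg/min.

2254 kg/min

CaCl2 entering = 2119×0.725 + 1786×0.299 + 1458×0.563 = 2891.1 kg/min.
All CaCl2 reports to n1, so n1 = 2891.1/0.930 = 3108.8 kg/min.
Total feed = 5363 kg/min; overhead = 5363 − 3108.8 = 2254.2 kg/min.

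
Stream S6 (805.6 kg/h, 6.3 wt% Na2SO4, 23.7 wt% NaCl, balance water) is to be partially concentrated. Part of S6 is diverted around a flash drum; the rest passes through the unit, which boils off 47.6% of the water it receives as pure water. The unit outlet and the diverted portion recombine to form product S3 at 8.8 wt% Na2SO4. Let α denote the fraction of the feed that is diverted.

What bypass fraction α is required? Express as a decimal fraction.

All 805.6×0.063 = 50.753 kg/h of Na2SO4 reaches S3, so S3 = 50.753/0.088 = 576.74 kg/h and vapour = 228.86 kg/h.
The evaporator receives (1−α)·805.6 of feed at 0.700 water and removes 0.476 of that water:
0.476×0.700×(1−α)×805.6 = 228.86
(1−α) = 228.86/268.43 = 0.8526;  α = 0.1474.

0.147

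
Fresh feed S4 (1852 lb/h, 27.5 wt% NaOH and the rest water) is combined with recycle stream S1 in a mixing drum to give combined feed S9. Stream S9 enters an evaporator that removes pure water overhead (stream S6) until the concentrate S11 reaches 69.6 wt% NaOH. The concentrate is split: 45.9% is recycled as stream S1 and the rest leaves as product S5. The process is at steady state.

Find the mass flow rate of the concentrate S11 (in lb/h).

Overall NaOH balance (none leaves overhead): NaOH in fresh feed = NaOH in product, i.e. 1852×0.275 = (1−0.459)·S11·0.696.
S11 = 509.3/(0.696×0.541) = 1352.6 lb/h.

1353 lb/h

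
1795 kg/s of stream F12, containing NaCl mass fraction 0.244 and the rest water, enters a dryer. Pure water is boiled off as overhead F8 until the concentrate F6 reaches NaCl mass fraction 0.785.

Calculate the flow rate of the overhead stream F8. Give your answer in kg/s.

1237 kg/s

NaCl is conserved: 1795×0.244 = 437.98 kg/s all reports to the concentrate.
Concentrate = 437.98/(target fraction) = 557.94 kg/s.
Overhead = 1795 − 557.94 = 1237.1 kg/s.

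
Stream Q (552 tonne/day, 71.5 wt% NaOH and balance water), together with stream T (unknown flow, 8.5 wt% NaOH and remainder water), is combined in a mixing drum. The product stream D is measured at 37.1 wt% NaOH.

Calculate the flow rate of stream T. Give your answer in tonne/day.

663.9 tonne/day

Let T be the unknown flow. Total out = 552 + T.
NaOH balance: 394.68 + 0.085·T = 0.371·(552 + T)
(0.085 − 0.371)·T = 0.371×552 − 394.68 = -189.89
T = -189.89 / -0.286 = 663.94 tonne/day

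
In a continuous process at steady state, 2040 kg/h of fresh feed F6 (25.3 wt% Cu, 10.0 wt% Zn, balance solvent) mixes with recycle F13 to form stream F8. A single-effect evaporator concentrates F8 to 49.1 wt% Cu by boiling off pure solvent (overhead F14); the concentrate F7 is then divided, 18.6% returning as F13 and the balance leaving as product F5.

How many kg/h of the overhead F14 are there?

Overall Cu balance (none leaves overhead): Cu in fresh feed = Cu in product, i.e. 2040×0.253 = (1−0.186)·F7·0.491.
F7 = 516.12/(0.491×0.814) = 1291.4 kg/h.
Recycle F13 = 0.186×1291.4 = 240.19 kg/h.
Combined feed F8 = 2040 + 240.19 = 2280.2 kg/h.
Overhead F14 = F8 − F7 = 2280.2 − 1291.4 = 988.84 kg/h.

988.8 kg/h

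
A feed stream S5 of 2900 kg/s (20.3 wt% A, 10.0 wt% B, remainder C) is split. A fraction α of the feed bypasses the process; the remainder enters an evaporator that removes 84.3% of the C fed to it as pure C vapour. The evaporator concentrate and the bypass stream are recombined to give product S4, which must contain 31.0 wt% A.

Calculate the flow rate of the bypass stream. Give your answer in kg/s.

All 2900×0.203 = 588.7 kg/s of A reaches S4, so S4 = 588.7/0.310 = 1899 kg/s and vapour = 1001 kg/s.
The evaporator receives (1−α)·2900 of feed at 0.697 C and removes 0.843 of that C:
0.843×0.697×(1−α)×2900 = 1001
(1−α) = 1001/1704 = 0.5874;  α = 0.4126.
Bypass flow = 0.4126×2900 = 1196.4 kg/s.

1196 kg/s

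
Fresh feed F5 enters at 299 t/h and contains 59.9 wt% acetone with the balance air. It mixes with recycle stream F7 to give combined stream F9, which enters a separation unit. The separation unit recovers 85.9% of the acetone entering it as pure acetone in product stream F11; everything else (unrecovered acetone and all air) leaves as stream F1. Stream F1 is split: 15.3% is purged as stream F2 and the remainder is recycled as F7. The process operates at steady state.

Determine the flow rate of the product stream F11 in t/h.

acetone in F9: m_A = 299×0.599 + (1−0.153)·(1−0.859)·m_A, so m_A = 179.1/0.8806 = 203.39 t/h.
Product F11 = 0.859×203.39 = 174.71 t/h.

174.7 t/h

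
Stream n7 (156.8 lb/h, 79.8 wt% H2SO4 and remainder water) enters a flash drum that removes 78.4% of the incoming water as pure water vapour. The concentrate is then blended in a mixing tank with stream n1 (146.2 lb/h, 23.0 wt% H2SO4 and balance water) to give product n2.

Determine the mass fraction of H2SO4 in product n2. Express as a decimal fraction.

Vapour removed = 0.784×0.202×156.8 = 24.832 lb/h; concentrate = 131.97 lb/h.
H2SO4 reaching the mixer = 125.13 (from concentrate) + 146.2×0.230 = 158.75 lb/h.
Product flow = 131.97 + 146.2 = 278.17 lb/h; H2SO4 fraction = 0.571.

0.571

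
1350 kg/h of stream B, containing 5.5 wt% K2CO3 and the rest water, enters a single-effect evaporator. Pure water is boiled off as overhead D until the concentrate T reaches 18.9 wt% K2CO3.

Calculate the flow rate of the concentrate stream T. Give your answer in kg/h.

K2CO3 is conserved: 1350×0.055 = 74.25 kg/h all reports to the concentrate.
Concentrate = 74.25/(target fraction) = 392.86 kg/h.

392.9 kg/h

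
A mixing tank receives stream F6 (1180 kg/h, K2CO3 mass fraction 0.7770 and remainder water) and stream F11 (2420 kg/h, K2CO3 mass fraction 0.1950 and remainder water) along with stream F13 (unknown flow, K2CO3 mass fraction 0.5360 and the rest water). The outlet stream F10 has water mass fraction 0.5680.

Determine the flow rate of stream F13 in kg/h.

Let F13 be the unknown flow. Total out = 3600 + F13.
water balance: 2211.2 + 0.464·F13 = 0.568·(3600 + F13)
(0.464 − 0.568)·F13 = 0.568×3600 − 2211.2 = -166.44
F13 = -166.44 / -0.104 = 1600.4 kg/h

1600 kg/h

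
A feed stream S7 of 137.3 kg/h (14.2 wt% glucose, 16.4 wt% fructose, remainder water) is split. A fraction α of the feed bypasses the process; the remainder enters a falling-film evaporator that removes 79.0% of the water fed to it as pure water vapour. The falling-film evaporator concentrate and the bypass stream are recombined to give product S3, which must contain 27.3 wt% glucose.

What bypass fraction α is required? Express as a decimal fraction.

0.125

All 137.3×0.142 = 19.497 kg/h of glucose reaches S3, so S3 = 19.497/0.273 = 71.416 kg/h and vapour = 65.884 kg/h.
The evaporator receives (1−α)·137.3 of feed at 0.694 water and removes 0.790 of that water:
0.790×0.694×(1−α)×137.3 = 65.884
(1−α) = 65.884/75.276 = 0.8752;  α = 0.1248.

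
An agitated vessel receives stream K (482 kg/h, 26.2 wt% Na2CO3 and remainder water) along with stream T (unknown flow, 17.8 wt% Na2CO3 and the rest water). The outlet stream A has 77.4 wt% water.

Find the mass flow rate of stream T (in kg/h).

Let T be the unknown flow. Total out = 482 + T.
water balance: 355.72 + 0.822·T = 0.774·(482 + T)
(0.822 − 0.774)·T = 0.774×482 − 355.72 = 17.352
T = 17.352 / 0.048 = 361.5 kg/h

361.5 kg/h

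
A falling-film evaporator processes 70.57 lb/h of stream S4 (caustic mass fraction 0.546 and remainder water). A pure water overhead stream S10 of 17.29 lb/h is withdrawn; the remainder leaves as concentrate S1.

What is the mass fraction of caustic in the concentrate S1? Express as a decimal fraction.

caustic is not removed: 70.57×0.546 = 38.531 lb/h of caustic enters S1.
Concentrate = 70.57 − 17.29 = 53.28 lb/h.
Mass fraction = 38.531/53.28 = 0.723.

0.723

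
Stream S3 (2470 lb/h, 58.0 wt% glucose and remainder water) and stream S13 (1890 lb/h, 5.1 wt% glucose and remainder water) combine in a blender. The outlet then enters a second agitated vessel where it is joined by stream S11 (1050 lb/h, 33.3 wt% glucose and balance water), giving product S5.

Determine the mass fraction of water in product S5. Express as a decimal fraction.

Overall, product flow = 5410 lb/h.
water in = 2470×0.420 + 1890×0.949 + 1050×0.667 = 3531.4 lb/h.
water fraction in S5 = 0.653.

0.653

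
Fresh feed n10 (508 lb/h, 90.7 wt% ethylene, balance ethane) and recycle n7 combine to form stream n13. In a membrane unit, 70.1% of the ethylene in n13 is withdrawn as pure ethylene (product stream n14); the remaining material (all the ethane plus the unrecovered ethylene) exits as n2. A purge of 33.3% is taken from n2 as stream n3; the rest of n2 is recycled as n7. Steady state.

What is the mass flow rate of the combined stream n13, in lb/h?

717.4 lb/h

ethane enters only via n10 and leaves only via the purge: 508×0.093 = 0.333×(ethane in n2), and the membrane unit passes all ethane, so ethane in n13 = ethane in n2 = 141.87 lb/h.
ethylene in n13: m_A = 508×0.907 + (1−0.333)·(1−0.701)·m_A, so m_A = 460.76/0.8006 = 575.54 lb/h.
n13 = 575.54 + 141.87 = 717.41 lb/h.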